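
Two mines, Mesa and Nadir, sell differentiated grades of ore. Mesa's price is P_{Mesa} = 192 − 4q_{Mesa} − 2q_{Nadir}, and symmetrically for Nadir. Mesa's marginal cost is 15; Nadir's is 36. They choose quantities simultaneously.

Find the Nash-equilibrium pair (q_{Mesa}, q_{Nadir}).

18.4, 14.9

Mine Mesa's profit: π = q_{Mesa}(192 − 4q_{Mesa} − 2q_{Nadir}) − 15q_{Mesa}.
∂π/∂q_{Mesa} = 177 − 8q_{Mesa} − 2q_{Nadir} = 0 ⇒ q_{Mesa} = 22.125 − 0.25q_{Nadir}.
Similarly q_{Nadir} = 19.5 − 0.25q_{Mesa}.
Plugging q_{Nadir} into Mesa's best response: q_{Mesa} = 22.125 − 0.25(19.5 − 0.25q_{Mesa}) ⇒ 0.9375q_{Mesa} = 17.25, so q_{Mesa} = 18.4.
Then q_{Nadir} = 19.5 − 0.25·18.4 = 14.9.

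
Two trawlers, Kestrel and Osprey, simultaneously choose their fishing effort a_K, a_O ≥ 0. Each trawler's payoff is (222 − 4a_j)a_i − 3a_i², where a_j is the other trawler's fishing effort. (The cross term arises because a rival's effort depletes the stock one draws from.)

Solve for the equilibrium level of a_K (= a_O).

Kestrel's payoff is (222 − 4a_O)a_K − 3a_K².
∂π/∂a_K = 222 − 4a_O − 6a_K = 0, so a_K = 37 − (2/3)a_O.
Setting a_K = a_O in the reaction function: a_K = 37 − (2/3)a_K, so a_K = 37 / (5/3) = 22.2.

22.2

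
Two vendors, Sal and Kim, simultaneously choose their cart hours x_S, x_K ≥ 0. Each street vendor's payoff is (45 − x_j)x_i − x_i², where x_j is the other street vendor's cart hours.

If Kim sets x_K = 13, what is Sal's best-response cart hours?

Sal's payoff is (45 − x_K)x_S − x_S².
∂π/∂x_S = 45 − x_K − 2x_S = 0, so x_S = 22.5 − 0.5x_K.
At x_K = 13: x_S = 22.5 − 0.5·13 = 16.

16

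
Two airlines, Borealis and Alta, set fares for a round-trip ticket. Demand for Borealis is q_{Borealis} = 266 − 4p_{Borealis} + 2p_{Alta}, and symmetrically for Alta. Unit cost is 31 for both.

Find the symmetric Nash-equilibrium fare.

Borealis's profit: π = (p_{Borealis} − 31)(266 − 4p_{Borealis} + 2p_{Alta}).
∂π/∂p_{Borealis} = 390 − 8p_{Borealis} + 2p_{Alta} = 0 ⇒ p_{Borealis} = 48.75 + 0.25p_{Alta}.
The game is symmetric, so in equilibrium p_{Alta} = p_{Borealis}: the reaction function gives 0.75p_{Borealis} = 48.75, hence p_{Borealis} = 65.

65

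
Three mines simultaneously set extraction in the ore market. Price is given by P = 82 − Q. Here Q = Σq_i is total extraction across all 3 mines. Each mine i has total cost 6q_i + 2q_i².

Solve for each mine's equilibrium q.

A representative mine's profit is π_i = q_i(82 − Q) − 6q_i − 2q_i², with Q = q_i + Σ_{j≠i} q_j.
First-order condition: 76 − 6q_i − Σ_{j≠i} q_j = 0.
Imposing symmetry (q_j = q for all j) turns Σ_{j≠i} q_j into 2q, so 76 = 8q and q = 9.5.

9.5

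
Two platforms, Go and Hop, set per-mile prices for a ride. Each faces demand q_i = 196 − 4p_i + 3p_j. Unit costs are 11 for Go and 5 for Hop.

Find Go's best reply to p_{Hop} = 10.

Go's profit: π = (p_{Go} − 11)(196 − 4p_{Go} + 3p_{Hop}).
∂π/∂p_{Go} = 240 − 8p_{Go} + 3p_{Hop} = 0 ⇒ p_{Go} = 30 + 0.375p_{Hop}.
At p_{Hop} = 10: p_{Go} = 30 + 0.375·10 = 33.75.

33.75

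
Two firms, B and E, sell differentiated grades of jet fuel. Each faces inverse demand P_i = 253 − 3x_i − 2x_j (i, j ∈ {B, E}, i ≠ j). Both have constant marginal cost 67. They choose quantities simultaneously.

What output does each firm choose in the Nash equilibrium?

Firm B's profit: π = x_B(253 − 3x_B − 2x_E) − 67x_B.
∂π/∂x_B = 186 − 6x_B − 2x_E = 0 ⇒ x_B = 31 − (1/3)x_E.
By symmetry x_E = x_B; substituting into the reaction function, (4/3)x_B = 31 and x_B = 23.25.

23.25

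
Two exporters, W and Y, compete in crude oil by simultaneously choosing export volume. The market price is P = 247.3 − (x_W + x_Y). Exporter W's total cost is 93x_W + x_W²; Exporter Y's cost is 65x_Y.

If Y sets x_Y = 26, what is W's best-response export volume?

Exporter W's profit: π = x_W(247.3 − (x_W + x_Y)) − 93x_W − x_W².
∂π/∂x_W = 154.3 − 4x_W − x_Y = 0, so x_W = 38.575 − 0.25x_Y.
At x_Y = 26: x_W = 38.575 − 0.25·26 = 32.075.

32.075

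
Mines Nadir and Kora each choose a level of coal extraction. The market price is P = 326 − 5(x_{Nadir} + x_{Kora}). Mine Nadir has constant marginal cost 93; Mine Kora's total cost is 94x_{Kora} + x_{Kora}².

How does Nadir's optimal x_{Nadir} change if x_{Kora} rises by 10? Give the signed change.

-5

Mine Nadir's profit: π = x_{Nadir}(326 − 5(x_{Nadir} + x_{Kora})) − 93x_{Nadir}.
∂π/∂x_{Nadir} = 233 − 10x_{Nadir} − 5x_{Kora} = 0, so x_{Nadir} = 23.3 − 0.5x_{Kora}.
The reaction-function slope is −0.5, so a 10-unit rise in x_{Kora} moves x_{Nadir} by −0.5 × 10 = −5. Nadir's best response falls — the actions are strategic substitutes.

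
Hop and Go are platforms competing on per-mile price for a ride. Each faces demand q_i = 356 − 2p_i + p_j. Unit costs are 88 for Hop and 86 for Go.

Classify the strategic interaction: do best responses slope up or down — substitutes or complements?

strategic complements

Hop's profit: π = (p_{Hop} − 88)(356 − 2p_{Hop} + p_{Go}).
∂π/∂p_{Hop} = 532 − 4p_{Hop} + p_{Go} = 0 ⇒ p_{Hop} = 133 + 0.25p_{Go}.
The best-response slope dp_{Hop}/dp_{Go} = 0.25 > 0: the reaction function is upward-sloping, so the choices are strategic complements.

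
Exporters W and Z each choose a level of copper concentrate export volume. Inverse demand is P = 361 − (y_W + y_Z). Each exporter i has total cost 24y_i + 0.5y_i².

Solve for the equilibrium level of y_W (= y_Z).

Exporter W's profit: π = y_W(361 − (y_W + y_Z)) − 24y_W − 0.5y_W².
∂π/∂y_W = 337 − 3y_W − y_Z = 0, so y_W = 337/3 − (1/3)y_Z.
By symmetry y_Z = y_W; substituting into the reaction function, (4/3)y_W = 337/3 and y_W = 84.25.

84.25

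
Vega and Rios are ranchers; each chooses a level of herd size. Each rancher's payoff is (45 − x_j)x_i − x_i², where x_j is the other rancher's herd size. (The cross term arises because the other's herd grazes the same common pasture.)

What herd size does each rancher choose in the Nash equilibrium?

Vega's payoff is (45 − x_R)x_V − x_V².
∂π/∂x_V = 45 − x_R − 2x_V = 0, so x_V = 22.5 − 0.5x_R.
The game is symmetric, so in equilibrium x_R = x_V: the reaction function gives 1.5x_V = 22.5, hence x_V = 15.

15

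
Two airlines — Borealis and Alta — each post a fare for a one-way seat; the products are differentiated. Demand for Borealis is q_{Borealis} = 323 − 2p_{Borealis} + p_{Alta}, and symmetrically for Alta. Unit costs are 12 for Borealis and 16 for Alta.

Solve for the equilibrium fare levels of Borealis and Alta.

116.2, 117.8

Borealis's profit: π = (p_{Borealis} − 12)(323 − 2p_{Borealis} + p_{Alta}).
∂π/∂p_{Borealis} = 347 − 4p_{Borealis} + p_{Alta} = 0 ⇒ p_{Borealis} = 86.75 + 0.25p_{Alta}.
Similarly p_{Alta} = 88.75 + 0.25p_{Borealis}.
Substituting the second reaction function into the first: p_{Borealis} = 86.75 + 0.25(88.75 + 0.25p_{Borealis}), which gives 0.9375p_{Borealis} = 108.9375 ⇒ p_{Borealis} = 116.2.
Then p_{Alta} = 88.75 + 0.25·116.2 = 117.8.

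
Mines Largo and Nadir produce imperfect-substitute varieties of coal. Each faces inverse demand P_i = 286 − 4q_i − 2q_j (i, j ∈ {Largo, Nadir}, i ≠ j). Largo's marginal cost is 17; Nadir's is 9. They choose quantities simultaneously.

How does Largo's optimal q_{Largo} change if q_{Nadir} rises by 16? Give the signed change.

Mine Largo's profit: π = q_{Largo}(286 − 4q_{Largo} − 2q_{Nadir}) − 17q_{Largo}.
∂π/∂q_{Largo} = 269 − 8q_{Largo} − 2q_{Nadir} = 0 ⇒ q_{Largo} = 33.625 − 0.25q_{Nadir}.
The reaction-function slope is −0.25, so a 16-unit rise in q_{Nadir} moves q_{Largo} by −0.25 × 16 = −4. Largo's best response falls — the actions are strategic substitutes.

-4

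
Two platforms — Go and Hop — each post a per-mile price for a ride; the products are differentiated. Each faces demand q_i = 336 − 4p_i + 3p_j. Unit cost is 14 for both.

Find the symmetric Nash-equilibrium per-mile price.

78.4

Go's profit: π = (p_{Go} − 14)(336 − 4p_{Go} + 3p_{Hop}).
∂π/∂p_{Go} = 392 − 8p_{Go} + 3p_{Hop} = 0 ⇒ p_{Go} = 49 + 0.375p_{Hop}.
Setting p_{Go} = p_{Hop} in the reaction function: p_{Go} = 49 + 0.375p_{Go}, so p_{Go} = 49 / 0.625 = 78.4.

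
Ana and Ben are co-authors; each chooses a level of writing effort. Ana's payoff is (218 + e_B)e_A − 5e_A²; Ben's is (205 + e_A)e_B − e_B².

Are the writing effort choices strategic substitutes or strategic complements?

strategic complements

Expanding Ana's payoff: 218e_A + e_Be_A − 5e_A².
∂π/∂e_A = 218 + e_B − 10e_A = 0, so e_A = 21.8 + 0.1e_B.
The best-response slope de_A/de_B = 0.1 > 0: the reaction function is upward-sloping, so the choices are strategic complements.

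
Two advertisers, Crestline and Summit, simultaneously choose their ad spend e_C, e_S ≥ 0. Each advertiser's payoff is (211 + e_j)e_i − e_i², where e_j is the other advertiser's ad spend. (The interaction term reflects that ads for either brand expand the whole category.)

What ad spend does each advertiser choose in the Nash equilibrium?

211

Crestline's payoff is (211 + e_S)e_C − e_C².
∂π/∂e_C = 211 + e_S − 2e_C = 0, so e_C = 105.5 + 0.5e_S.
By symmetry e_S = e_C; substituting into the reaction function, 0.5e_C = 105.5 and e_C = 211.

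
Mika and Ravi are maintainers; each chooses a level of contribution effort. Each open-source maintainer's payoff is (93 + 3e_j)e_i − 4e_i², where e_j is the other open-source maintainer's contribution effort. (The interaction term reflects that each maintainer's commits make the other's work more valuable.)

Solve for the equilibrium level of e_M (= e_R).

Mika's payoff is (93 + 3e_R)e_M − 4e_M².
∂π/∂e_M = 93 + 3e_R − 8e_M = 0, so e_M = 11.625 + 0.375e_R.
By symmetry e_R = e_M; substituting into the reaction function, 0.625e_M = 11.625 and e_M = 18.6.

18.6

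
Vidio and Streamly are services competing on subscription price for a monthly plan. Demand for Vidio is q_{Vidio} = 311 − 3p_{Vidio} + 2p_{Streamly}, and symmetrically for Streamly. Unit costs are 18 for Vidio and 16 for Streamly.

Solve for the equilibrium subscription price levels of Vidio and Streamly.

90.875, 90.125

Vidio's profit: π = (p_{Vidio} − 18)(311 − 3p_{Vidio} + 2p_{Streamly}).
∂π/∂p_{Vidio} = 365 − 6p_{Vidio} + 2p_{Streamly} = 0 ⇒ p_{Vidio} = 365/6 + (1/3)p_{Streamly}.
Similarly p_{Streamly} = 359/6 + (1/3)p_{Vidio}.
Substituting the second reaction function into the first: p_{Vidio} = 365/6 + (1/3)(359/6 + (1/3)p_{Vidio}), which gives (8/9)p_{Vidio} = 727/9 ⇒ p_{Vidio} = 90.875.
Then p_{Streamly} = 359/6 + (1/3)·90.875 = 90.125.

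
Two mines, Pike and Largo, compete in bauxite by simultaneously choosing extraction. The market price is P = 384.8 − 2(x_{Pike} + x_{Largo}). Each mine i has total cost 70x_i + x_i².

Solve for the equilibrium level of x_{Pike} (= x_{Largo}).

Mine Pike's profit: π = x_{Pike}(384.8 − 2(x_{Pike} + x_{Largo})) − 70x_{Pike} − x_{Pike}².
∂π/∂x_{Pike} = 314.8 − 6x_{Pike} − 2x_{Largo} = 0, so x_{Pike} = 787/15 − (1/3)x_{Largo}.
Setting x_{Pike} = x_{Largo} in the reaction function: x_{Pike} = 787/15 − (1/3)x_{Pike}, so x_{Pike} = (787/15) / (4/3) = 39.35.

39.35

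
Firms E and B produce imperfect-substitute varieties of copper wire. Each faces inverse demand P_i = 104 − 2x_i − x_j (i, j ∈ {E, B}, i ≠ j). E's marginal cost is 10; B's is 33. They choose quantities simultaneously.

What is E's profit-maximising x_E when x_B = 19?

18.75

Firm E's profit: π = x_E(104 − 2x_E − x_B) − 10x_E.
∂π/∂x_E = 94 − 4x_E − x_B = 0 ⇒ x_E = 23.5 − 0.25x_B.
At x_B = 19: x_E = 23.5 − 0.25·19 = 18.75.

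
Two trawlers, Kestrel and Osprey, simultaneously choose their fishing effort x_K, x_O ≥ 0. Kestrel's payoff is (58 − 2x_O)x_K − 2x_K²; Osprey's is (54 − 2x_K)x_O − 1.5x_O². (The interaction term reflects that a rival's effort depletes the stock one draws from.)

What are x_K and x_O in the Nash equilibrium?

Expanding Kestrel's payoff: 58x_K − 2x_Ox_K − 2x_K².
∂π/∂x_K = 58 − 2x_O − 4x_K = 0, so x_K = 14.5 − 0.5x_O.
Likewise for Osprey: x_O = 18 − (2/3)x_K.
Solving the two reaction functions simultaneously: (1 − (−0.5)(−2/3))x_K = 14.5 − 0.5·18, so (2/3)x_K = 5.5 and x_K = 8.25.
Then x_O = 18 − (2/3)·8.25 = 12.5.

8.25, 12.5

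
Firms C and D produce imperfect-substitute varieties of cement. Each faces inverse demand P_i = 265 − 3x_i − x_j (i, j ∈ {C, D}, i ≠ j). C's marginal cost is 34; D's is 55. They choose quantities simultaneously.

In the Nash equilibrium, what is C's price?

Firm C's profit: π = x_C(265 − 3x_C − x_D) − 34x_C.
∂π/∂x_C = 231 − 6x_C − x_D = 0 ⇒ x_C = 38.5 − (1/6)x_D.
Similarly x_D = 35 − (1/6)x_C.
Solving the two reaction functions simultaneously: (1 − (−1/6)(−1/6))x_C = 38.5 − (1/6)·35, so (35/36)x_C = 98/3 and x_C = 33.6.
Then x_D = 35 − (1/6)·33.6 = 29.4.
P_C = 265 − 3·33.6 − 29.4 = 134.8.

134.8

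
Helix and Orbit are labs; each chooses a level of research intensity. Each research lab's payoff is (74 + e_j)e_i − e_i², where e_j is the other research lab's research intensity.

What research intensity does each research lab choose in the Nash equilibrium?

74

Helix's payoff is (74 + e_O)e_H − e_H².
∂π/∂e_H = 74 + e_O − 2e_H = 0, so e_H = 37 + 0.5e_O.
By symmetry e_O = e_H; substituting into the reaction function, 0.5e_H = 37 and e_H = 74.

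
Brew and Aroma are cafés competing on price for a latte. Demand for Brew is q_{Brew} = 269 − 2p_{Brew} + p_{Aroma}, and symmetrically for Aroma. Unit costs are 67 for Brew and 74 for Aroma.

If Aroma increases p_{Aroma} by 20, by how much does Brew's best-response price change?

5

Brew's profit: π = (p_{Brew} − 67)(269 − 2p_{Brew} + p_{Aroma}).
∂π/∂p_{Brew} = 403 − 4p_{Brew} + p_{Aroma} = 0 ⇒ p_{Brew} = 100.75 + 0.25p_{Aroma}.
The reaction-function slope is 0.25, so a 20-unit rise in p_{Aroma} moves p_{Brew} by 0.25 × 20 = 5. Brew's best response rises — the actions are strategic complements.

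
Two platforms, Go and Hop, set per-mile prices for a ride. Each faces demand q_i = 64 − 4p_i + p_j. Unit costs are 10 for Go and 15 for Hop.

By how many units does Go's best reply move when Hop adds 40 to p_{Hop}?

Go's profit: π = (p_{Go} − 10)(64 − 4p_{Go} + p_{Hop}).
∂π/∂p_{Go} = 104 − 8p_{Go} + p_{Hop} = 0 ⇒ p_{Go} = 13 + 0.125p_{Hop}.
The reaction-function slope is 0.125, so a 40-unit rise in p_{Hop} moves p_{Go} by 0.125 × 40 = 5. Go's best response rises — the actions are strategic complements.

5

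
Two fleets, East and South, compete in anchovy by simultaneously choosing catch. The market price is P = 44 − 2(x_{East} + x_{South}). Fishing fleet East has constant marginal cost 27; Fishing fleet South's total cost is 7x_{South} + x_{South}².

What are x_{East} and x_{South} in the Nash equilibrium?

Fishing fleet East's profit: π = x_{East}(44 − 2(x_{East} + x_{South})) − 27x_{East}.
∂π/∂x_{East} = 17 − 4x_{East} − 2x_{South} = 0, so x_{East} = 4.25 − 0.5x_{South}.
For South: ∂π/∂x_{South} = 37 − 6x_{South} − 2x_{East} = 0 ⇒ x_{South} = 37/6 − (1/3)x_{East}.
Solving the two reaction functions simultaneously: (1 − (−0.5)(−1/3))x_{East} = 4.25 − 0.5·(37/6), so (5/6)x_{East} = 7/6 and x_{East} = 1.4.
Then x_{South} = 37/6 − (1/3)·1.4 = 5.7.

1.4, 5.7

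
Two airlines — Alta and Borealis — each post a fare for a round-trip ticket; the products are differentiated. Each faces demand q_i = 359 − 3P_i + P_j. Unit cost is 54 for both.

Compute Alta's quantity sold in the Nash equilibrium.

150.6

Alta's profit: π = (P_{Alta} − 54)(359 − 3P_{Alta} + P_{Borealis}).
∂π/∂P_{Alta} = 521 − 6P_{Alta} + P_{Borealis} = 0 ⇒ P_{Alta} = 521/6 + (1/6)P_{Borealis}.
By symmetry P_{Borealis} = P_{Alta}; substituting into the reaction function, (5/6)P_{Alta} = 521/6 and P_{Alta} = 104.2.
q_{Alta} = 359 − 3·104.2 + 104.2 = 150.6.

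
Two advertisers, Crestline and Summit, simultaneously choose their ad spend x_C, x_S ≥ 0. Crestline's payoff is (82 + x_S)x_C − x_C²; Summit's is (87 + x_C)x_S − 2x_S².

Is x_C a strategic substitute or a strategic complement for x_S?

Expanding Crestline's payoff: 82x_C + x_Sx_C − x_C².
∂π/∂x_C = 82 + x_S − 2x_C = 0, so x_C = 41 + 0.5x_S.
The best-response slope dx_C/dx_S = 0.5 > 0: the reaction function is upward-sloping, so the choices are strategic complements.

strategic complements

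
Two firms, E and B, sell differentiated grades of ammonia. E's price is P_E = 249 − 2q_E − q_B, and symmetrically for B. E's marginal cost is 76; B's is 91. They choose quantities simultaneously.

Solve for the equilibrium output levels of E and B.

Firm E's profit: π = q_E(249 − 2q_E − q_B) − 76q_E.
∂π/∂q_E = 173 − 4q_E − q_B = 0 ⇒ q_E = 43.25 − 0.25q_B.
Similarly q_B = 39.5 − 0.25q_E.
Solving the two reaction functions simultaneously: (1 − (−0.25)(−0.25))q_E = 43.25 − 0.25·39.5, so 0.9375q_E = 33.375 and q_E = 35.6.
Then q_B = 39.5 − 0.25·35.6 = 30.6.

35.6, 30.6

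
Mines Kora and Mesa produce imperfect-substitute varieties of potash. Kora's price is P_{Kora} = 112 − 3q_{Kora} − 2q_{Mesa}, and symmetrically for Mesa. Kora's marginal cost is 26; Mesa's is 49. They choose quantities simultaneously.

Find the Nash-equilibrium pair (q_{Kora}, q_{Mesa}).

12.1875, 6.4375

Mine Kora's profit: π = q_{Kora}(112 − 3q_{Kora} − 2q_{Mesa}) − 26q_{Kora}.
∂π/∂q_{Kora} = 86 − 6q_{Kora} − 2q_{Mesa} = 0 ⇒ q_{Kora} = 43/3 − (1/3)q_{Mesa}.
Similarly q_{Mesa} = 10.5 − (1/3)q_{Kora}.
Plugging q_{Mesa} into Kora's best response: q_{Kora} = 43/3 − (1/3)(10.5 − (1/3)q_{Kora}) ⇒ (8/9)q_{Kora} = 65/6, so q_{Kora} = 12.1875.
Then q_{Mesa} = 10.5 − (1/3)·12.1875 = 6.4375.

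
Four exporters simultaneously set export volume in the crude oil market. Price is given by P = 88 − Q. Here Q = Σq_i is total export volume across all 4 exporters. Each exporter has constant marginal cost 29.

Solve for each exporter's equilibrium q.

11.8

A representative exporter's profit is π_i = q_i(88 − Q) − 29q_i, with Q = q_i + Σ_{j≠i} q_j.
First-order condition: 59 − 2q_i − Σ_{j≠i} q_j = 0.
Imposing symmetry (q_j = q for all j) turns Σ_{j≠i} q_j into 3q, so 59 = 5q and q = 11.8.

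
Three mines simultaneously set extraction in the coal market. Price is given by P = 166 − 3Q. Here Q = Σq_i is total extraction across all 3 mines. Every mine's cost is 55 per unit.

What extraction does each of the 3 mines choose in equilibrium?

9.25

A representative mine's profit is π_i = q_i(166 − 3Q) − 55q_i, with Q = q_i + Σ_{j≠i} q_j.
First-order condition: 111 − 6q_i − 3Σ_{j≠i} q_j = 0.
In a symmetric equilibrium every mine chooses the same q, so Σ_{j≠i} q_j = 2q. The condition becomes 111 − 12q = 0, giving q = 111/12 = 9.25.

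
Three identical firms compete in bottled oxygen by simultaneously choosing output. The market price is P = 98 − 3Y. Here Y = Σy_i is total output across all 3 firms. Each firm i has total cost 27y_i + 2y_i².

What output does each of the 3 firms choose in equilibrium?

4.4375

A representative firm's profit is π_i = y_i(98 − 3Y) − 27y_i − 2y_i², with Y = y_i + Σ_{j≠i} y_j.
First-order condition: 71 − 10y_i − 3Σ_{j≠i} y_j = 0.
In a symmetric equilibrium every firm chooses the same y, so Σ_{j≠i} y_j = 2y. The condition becomes 71 − 16y = 0, giving y = 71/16 = 4.4375.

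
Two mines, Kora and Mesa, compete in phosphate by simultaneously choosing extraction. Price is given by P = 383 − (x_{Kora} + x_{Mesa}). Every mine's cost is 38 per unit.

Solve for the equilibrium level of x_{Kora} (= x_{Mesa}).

Mine Kora's profit: π = x_{Kora}(383 − (x_{Kora} + x_{Mesa})) − 38x_{Kora}.
∂π/∂x_{Kora} = 345 − 2x_{Kora} − x_{Mesa} = 0, so x_{Kora} = 172.5 − 0.5x_{Mesa}.
The game is symmetric, so in equilibrium x_{Mesa} = x_{Kora}: the reaction function gives 1.5x_{Kora} = 172.5, hence x_{Kora} = 115.

115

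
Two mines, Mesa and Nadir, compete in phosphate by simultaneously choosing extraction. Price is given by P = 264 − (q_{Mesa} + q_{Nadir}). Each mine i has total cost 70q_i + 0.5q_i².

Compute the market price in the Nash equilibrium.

167

Mine Mesa's profit: π = q_{Mesa}(264 − (q_{Mesa} + q_{Nadir})) − 70q_{Mesa} − 0.5q_{Mesa}².
∂π/∂q_{Mesa} = 194 − 3q_{Mesa} − q_{Nadir} = 0, so q_{Mesa} = 194/3 − (1/3)q_{Nadir}.
The game is symmetric, so in equilibrium q_{Nadir} = q_{Mesa}: the reaction function gives (4/3)q_{Mesa} = 194/3, hence q_{Mesa} = 48.5.
Equilibrium price: P = 264 − 97 = 167.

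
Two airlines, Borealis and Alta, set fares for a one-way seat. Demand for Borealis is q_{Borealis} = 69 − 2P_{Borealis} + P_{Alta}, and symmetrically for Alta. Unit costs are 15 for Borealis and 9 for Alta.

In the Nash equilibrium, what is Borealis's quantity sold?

34.4

Borealis's profit: π = (P_{Borealis} − 15)(69 − 2P_{Borealis} + P_{Alta}).
∂π/∂P_{Borealis} = 99 − 4P_{Borealis} + P_{Alta} = 0 ⇒ P_{Borealis} = 24.75 + 0.25P_{Alta}.
Similarly P_{Alta} = 21.75 + 0.25P_{Borealis}.
Solving the two reaction functions simultaneously: (1 − (0.25)(0.25))P_{Borealis} = 24.75 + 0.25·21.75, so 0.9375P_{Borealis} = 30.1875 and P_{Borealis} = 32.2.
Then P_{Alta} = 21.75 + 0.25·32.2 = 29.8.
q_{Borealis} = 69 − 2·32.2 + 29.8 = 34.4.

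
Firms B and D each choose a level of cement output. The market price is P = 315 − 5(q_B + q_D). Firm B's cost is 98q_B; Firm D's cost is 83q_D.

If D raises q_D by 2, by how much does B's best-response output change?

Firm B's profit: π = q_B(315 − 5(q_B + q_D)) − 98q_B.
∂π/∂q_B = 217 − 10q_B − 5q_D = 0, so q_B = 21.7 − 0.5q_D.
The reaction-function slope is −0.5, so a 2-unit rise in q_D moves q_B by −0.5 × 2 = −1. B's best response falls — the actions are strategic substitutes.

-1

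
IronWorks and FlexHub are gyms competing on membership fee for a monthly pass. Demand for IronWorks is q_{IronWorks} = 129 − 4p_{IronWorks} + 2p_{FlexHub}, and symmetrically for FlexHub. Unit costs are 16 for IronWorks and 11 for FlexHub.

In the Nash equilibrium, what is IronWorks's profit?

IronWorks's profit: π = (p_{IronWorks} − 16)(129 − 4p_{IronWorks} + 2p_{FlexHub}).
∂π/∂p_{IronWorks} = 193 − 8p_{IronWorks} + 2p_{FlexHub} = 0 ⇒ p_{IronWorks} = 24.125 + 0.25p_{FlexHub}.
Similarly p_{FlexHub} = 21.625 + 0.25p_{IronWorks}.
Solving the two reaction functions simultaneously: (1 − (0.25)(0.25))p_{IronWorks} = 24.125 + 0.25·21.625, so 0.9375p_{IronWorks} = 945/32 and p_{IronWorks} = 31.5.
Then p_{FlexHub} = 21.625 + 0.25·31.5 = 29.5.
q_{IronWorks} = 129 − 4·31.5 + 2·29.5 = 62.
Profit = (31.5 − 16)·62 = 961.

961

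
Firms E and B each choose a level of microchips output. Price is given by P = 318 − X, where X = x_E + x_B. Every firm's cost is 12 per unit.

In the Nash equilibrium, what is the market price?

114

Firm E's profit: π = x_E(318 − (x_E + x_B)) − 12x_E.
∂π/∂x_E = 306 − 2x_E − x_B = 0, so x_E = 153 − 0.5x_B.
Setting x_E = x_B in the reaction function: x_E = 153 − 0.5x_E, so x_E = 153 / 1.5 = 102.
Equilibrium price: P = 318 − 204 = 114.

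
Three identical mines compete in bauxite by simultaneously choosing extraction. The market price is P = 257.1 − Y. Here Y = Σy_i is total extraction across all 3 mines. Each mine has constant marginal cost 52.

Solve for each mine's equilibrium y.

51.275

A representative mine's profit is π_i = y_i(257.1 − Y) − 52y_i, with Y = y_i + Σ_{j≠i} y_j.
First-order condition: 205.1 − 2y_i − Σ_{j≠i} y_j = 0.
In a symmetric equilibrium every mine chooses the same y, so Σ_{j≠i} y_j = 2y. The condition becomes 205.1 − 4y = 0, giving y = 205.1/4 = 51.275.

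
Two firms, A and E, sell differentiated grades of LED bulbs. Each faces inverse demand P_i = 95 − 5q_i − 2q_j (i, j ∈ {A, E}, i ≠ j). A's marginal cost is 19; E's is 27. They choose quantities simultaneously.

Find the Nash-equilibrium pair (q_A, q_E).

6.5, 5.5

Firm A's profit: π = q_A(95 − 5q_A − 2q_E) − 19q_A.
∂π/∂q_A = 76 − 10q_A − 2q_E = 0 ⇒ q_A = 7.6 − 0.2q_E.
Similarly q_E = 6.8 − 0.2q_A.
Solving the two reaction functions simultaneously: (1 − (−0.2)(−0.2))q_A = 7.6 − 0.2·6.8, so 0.96q_A = 6.24 and q_A = 6.5.
Then q_E = 6.8 − 0.2·6.5 = 5.5.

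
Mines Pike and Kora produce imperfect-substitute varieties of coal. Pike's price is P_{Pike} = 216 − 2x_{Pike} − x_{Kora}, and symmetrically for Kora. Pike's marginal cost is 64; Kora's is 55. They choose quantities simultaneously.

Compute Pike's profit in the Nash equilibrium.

1776.08

Mine Pike's profit: π = x_{Pike}(216 − 2x_{Pike} − x_{Kora}) − 64x_{Pike}.
∂π/∂x_{Pike} = 152 − 4x_{Pike} − x_{Kora} = 0 ⇒ x_{Pike} = 38 − 0.25x_{Kora}.
Similarly x_{Kora} = 40.25 − 0.25x_{Pike}.
Plugging x_{Kora} into Pike's best response: x_{Pike} = 38 − 0.25(40.25 − 0.25x_{Pike}) ⇒ 0.9375x_{Pike} = 27.9375, so x_{Pike} = 29.8.
Then x_{Kora} = 40.25 − 0.25·29.8 = 32.8.
P_{Pike} = 216 − 2·29.8 − 32.8 = 123.6.
Profit = (123.6 − 64)·29.8 = 1776.08.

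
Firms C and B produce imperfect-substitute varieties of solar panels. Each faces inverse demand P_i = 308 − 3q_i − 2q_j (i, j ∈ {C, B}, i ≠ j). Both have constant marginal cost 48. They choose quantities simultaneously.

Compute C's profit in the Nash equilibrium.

Firm C's profit: π = q_C(308 − 3q_C − 2q_B) − 48q_C.
∂π/∂q_C = 260 − 6q_C − 2q_B = 0 ⇒ q_C = 130/3 − (1/3)q_B.
The game is symmetric, so in equilibrium q_B = q_C: the reaction function gives (4/3)q_C = 130/3, hence q_C = 32.5.
P_C = 308 − 3·32.5 − 2·32.5 = 145.5.
Profit = (145.5 − 48)·32.5 = 3168.75.

3168.75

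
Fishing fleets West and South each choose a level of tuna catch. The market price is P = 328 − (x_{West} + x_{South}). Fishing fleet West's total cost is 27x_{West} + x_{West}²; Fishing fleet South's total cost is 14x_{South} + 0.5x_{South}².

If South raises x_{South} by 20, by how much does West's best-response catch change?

Fishing fleet West's profit: π = x_{West}(328 − (x_{West} + x_{South})) − 27x_{West} − x_{West}².
∂π/∂x_{West} = 301 − 4x_{West} − x_{South} = 0, so x_{West} = 75.25 − 0.25x_{South}.
The reaction-function slope is −0.25, so a 20-unit rise in x_{South} moves x_{West} by −0.25 × 20 = −5. West's best response falls — the actions are strategic substitutes.

-5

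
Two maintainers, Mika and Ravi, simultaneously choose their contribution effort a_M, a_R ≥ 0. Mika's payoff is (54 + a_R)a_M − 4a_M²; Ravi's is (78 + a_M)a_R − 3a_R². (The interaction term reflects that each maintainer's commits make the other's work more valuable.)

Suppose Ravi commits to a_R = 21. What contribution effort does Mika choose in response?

9.375

Expanding Mika's payoff: 54a_M + a_Ra_M − 4a_M².
∂π/∂a_M = 54 + a_R − 8a_M = 0, so a_M = 6.75 + 0.125a_R.
At a_R = 21: a_M = 6.75 + 0.125·21 = 9.375.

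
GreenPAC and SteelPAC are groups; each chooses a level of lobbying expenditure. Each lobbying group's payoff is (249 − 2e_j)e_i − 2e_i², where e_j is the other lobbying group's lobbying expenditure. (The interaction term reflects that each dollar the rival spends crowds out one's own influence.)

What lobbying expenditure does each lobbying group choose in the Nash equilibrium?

GreenPAC's payoff is (249 − 2e_S)e_G − 2e_G².
∂π/∂e_G = 249 − 2e_S − 4e_G = 0, so e_G = 62.25 − 0.5e_S.
By symmetry e_S = e_G; substituting into the reaction function, 1.5e_G = 62.25 and e_G = 41.5.

41.5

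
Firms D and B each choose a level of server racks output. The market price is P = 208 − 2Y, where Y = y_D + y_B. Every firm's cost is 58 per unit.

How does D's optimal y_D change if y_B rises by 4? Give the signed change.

Firm D's profit: π = y_D(208 − 2(y_D + y_B)) − 58y_D.
∂π/∂y_D = 150 − 4y_D − 2y_B = 0, so y_D = 37.5 − 0.5y_B.
The reaction-function slope is −0.5, so a 4-unit rise in y_B moves y_D by −0.5 × 4 = −2. D's best response falls — the actions are strategic substitutes.

-2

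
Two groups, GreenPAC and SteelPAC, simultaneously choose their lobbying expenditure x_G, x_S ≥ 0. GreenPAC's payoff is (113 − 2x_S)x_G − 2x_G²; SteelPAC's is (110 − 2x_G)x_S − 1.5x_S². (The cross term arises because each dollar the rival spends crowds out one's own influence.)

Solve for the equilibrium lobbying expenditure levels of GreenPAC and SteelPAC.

Expanding GreenPAC's payoff: 113x_G − 2x_Sx_G − 2x_G².
∂π/∂x_G = 113 − 2x_S − 4x_G = 0, so x_G = 28.25 − 0.5x_S.
Likewise for SteelPAC: x_S = 110/3 − (2/3)x_G.
Plugging x_S into GreenPAC's best response: x_G = 28.25 − 0.5(110/3 − (2/3)x_G) ⇒ (2/3)x_G = 119/12, so x_G = 14.875.
Then x_S = 110/3 − (2/3)·14.875 = 26.75.

14.875, 26.75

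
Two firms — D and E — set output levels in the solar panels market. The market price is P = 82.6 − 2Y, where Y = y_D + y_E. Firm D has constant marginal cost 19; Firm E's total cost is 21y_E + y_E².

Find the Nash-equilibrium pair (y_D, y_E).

Firm D's profit: π = y_D(82.6 − 2(y_D + y_E)) − 19y_D.
∂π/∂y_D = 63.6 − 4y_D − 2y_E = 0, so y_D = 15.9 − 0.5y_E.
For E: ∂π/∂y_E = 61.6 − 6y_E − 2y_D = 0 ⇒ y_E = 154/15 − (1/3)y_D.
Solving the two reaction functions simultaneously: (1 − (−0.5)(−1/3))y_D = 15.9 − 0.5·(154/15), so (5/6)y_D = 323/30 and y_D = 12.92.
Then y_E = 154/15 − (1/3)·12.92 = 5.96.

12.92, 5.96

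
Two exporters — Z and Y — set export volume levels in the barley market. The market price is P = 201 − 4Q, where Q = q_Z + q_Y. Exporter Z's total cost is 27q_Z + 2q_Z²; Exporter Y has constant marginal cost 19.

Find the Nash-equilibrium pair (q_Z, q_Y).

8.3, 18.6

Exporter Z's profit: π = q_Z(201 − 4(q_Z + q_Y)) − 27q_Z − 2q_Z².
∂π/∂q_Z = 174 − 12q_Z − 4q_Y = 0, so q_Z = 14.5 − (1/3)q_Y.
For Y: ∂π/∂q_Y = 182 − 8q_Y − 4q_Z = 0 ⇒ q_Y = 22.75 − 0.5q_Z.
Plugging q_Y into Z's best response: q_Z = 14.5 − (1/3)(22.75 − 0.5q_Z) ⇒ (5/6)q_Z = 83/12, so q_Z = 8.3.
Then q_Y = 22.75 − 0.5·8.3 = 18.6.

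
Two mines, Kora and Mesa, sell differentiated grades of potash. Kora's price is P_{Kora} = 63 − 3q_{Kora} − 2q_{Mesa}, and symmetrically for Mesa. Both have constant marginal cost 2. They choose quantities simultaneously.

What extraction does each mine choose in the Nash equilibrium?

7.625

Mine Kora's profit: π = q_{Kora}(63 − 3q_{Kora} − 2q_{Mesa}) − 2q_{Kora}.
∂π/∂q_{Kora} = 61 − 6q_{Kora} − 2q_{Mesa} = 0 ⇒ q_{Kora} = 61/6 − (1/3)q_{Mesa}.
The game is symmetric, so in equilibrium q_{Mesa} = q_{Kora}: the reaction function gives (4/3)q_{Kora} = 61/6, hence q_{Kora} = 7.625.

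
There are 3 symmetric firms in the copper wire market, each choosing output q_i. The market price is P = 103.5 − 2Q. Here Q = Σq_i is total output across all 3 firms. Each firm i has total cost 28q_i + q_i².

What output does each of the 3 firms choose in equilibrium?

A representative firm's profit is π_i = q_i(103.5 − 2Q) − 28q_i − q_i², with Q = q_i + Σ_{j≠i} q_j.
First-order condition: 75.5 − 6q_i − 2Σ_{j≠i} q_j = 0.
With identical firms, set every q_j = q: then 75.5 − 6q − 4q = 0, i.e. q = 75.5/10 = 7.55.

7.55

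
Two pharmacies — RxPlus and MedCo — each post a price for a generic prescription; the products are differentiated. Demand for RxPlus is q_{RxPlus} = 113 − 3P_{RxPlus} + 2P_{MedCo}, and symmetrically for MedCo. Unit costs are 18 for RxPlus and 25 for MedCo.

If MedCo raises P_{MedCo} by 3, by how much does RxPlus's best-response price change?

RxPlus's profit: π = (P_{RxPlus} − 18)(113 − 3P_{RxPlus} + 2P_{MedCo}).
∂π/∂P_{RxPlus} = 167 − 6P_{RxPlus} + 2P_{MedCo} = 0 ⇒ P_{RxPlus} = 167/6 + (1/3)P_{MedCo}.
The reaction-function slope is 1/3, so a 3-unit rise in P_{MedCo} moves P_{RxPlus} by 1/3 × 3 = 1. RxPlus's best response rises — the actions are strategic complements.

1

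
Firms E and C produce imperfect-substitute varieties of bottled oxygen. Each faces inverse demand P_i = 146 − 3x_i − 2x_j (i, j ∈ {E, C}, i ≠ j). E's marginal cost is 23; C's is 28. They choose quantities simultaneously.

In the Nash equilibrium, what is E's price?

70.0625

Firm E's profit: π = x_E(146 − 3x_E − 2x_C) − 23x_E.
∂π/∂x_E = 123 − 6x_E − 2x_C = 0 ⇒ x_E = 20.5 − (1/3)x_C.
Similarly x_C = 59/3 − (1/3)x_E.
Plugging x_C into E's best response: x_E = 20.5 − (1/3)(59/3 − (1/3)x_E) ⇒ (8/9)x_E = 251/18, so x_E = 15.6875.
Then x_C = 59/3 − (1/3)·15.6875 = 14.4375.
P_E = 146 − 3·15.6875 − 2·14.4375 = 70.0625.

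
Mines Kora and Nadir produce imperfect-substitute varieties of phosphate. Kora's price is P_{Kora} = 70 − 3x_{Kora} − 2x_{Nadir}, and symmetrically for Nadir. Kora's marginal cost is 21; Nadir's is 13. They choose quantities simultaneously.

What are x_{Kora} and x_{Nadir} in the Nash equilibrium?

5.625, 7.625

Mine Kora's profit: π = x_{Kora}(70 − 3x_{Kora} − 2x_{Nadir}) − 21x_{Kora}.
∂π/∂x_{Kora} = 49 − 6x_{Kora} − 2x_{Nadir} = 0 ⇒ x_{Kora} = 49/6 − (1/3)x_{Nadir}.
Similarly x_{Nadir} = 9.5 − (1/3)x_{Kora}.
Solving the two reaction functions simultaneously: (1 − (−1/3)(−1/3))x_{Kora} = 49/6 − (1/3)·9.5, so (8/9)x_{Kora} = 5 and x_{Kora} = 5.625.
Then x_{Nadir} = 9.5 − (1/3)·5.625 = 7.625.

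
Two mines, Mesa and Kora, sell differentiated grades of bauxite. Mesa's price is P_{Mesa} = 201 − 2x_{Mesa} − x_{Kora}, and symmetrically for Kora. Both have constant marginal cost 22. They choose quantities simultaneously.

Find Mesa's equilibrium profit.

2563.28

Mine Mesa's profit: π = x_{Mesa}(201 − 2x_{Mesa} − x_{Kora}) − 22x_{Mesa}.
∂π/∂x_{Mesa} = 179 − 4x_{Mesa} − x_{Kora} = 0 ⇒ x_{Mesa} = 44.75 − 0.25x_{Kora}.
Setting x_{Mesa} = x_{Kora} in the reaction function: x_{Mesa} = 44.75 − 0.25x_{Mesa}, so x_{Mesa} = 44.75 / 1.25 = 35.8.
P_{Mesa} = 201 − 2·35.8 − 35.8 = 93.6.
Profit = (93.6 − 22)·35.8 = 2563.28.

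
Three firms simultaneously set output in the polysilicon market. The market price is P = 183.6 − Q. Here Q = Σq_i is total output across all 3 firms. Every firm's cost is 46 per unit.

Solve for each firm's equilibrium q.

34.4

A representative firm's profit is π_i = q_i(183.6 − Q) − 46q_i, with Q = q_i + Σ_{j≠i} q_j.
First-order condition: 137.6 − 2q_i − Σ_{j≠i} q_j = 0.
In a symmetric equilibrium every firm chooses the same q, so Σ_{j≠i} q_j = 2q. The condition becomes 137.6 − 4q = 0, giving q = 137.6/4 = 34.4.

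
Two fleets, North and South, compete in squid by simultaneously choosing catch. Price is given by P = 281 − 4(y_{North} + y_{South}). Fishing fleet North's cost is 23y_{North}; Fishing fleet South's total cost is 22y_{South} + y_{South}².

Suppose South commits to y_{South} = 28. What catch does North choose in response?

18.25

Fishing fleet North's profit: π = y_{North}(281 − 4(y_{North} + y_{South})) − 23y_{North}.
∂π/∂y_{North} = 258 − 8y_{North} − 4y_{South} = 0, so y_{North} = 32.25 − 0.5y_{South}.
At y_{South} = 28: y_{North} = 32.25 − 0.5·28 = 18.25.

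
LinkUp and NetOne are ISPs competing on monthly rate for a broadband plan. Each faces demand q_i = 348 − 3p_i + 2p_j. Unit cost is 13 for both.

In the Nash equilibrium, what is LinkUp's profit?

LinkUp's profit: π = (p_{LinkUp} − 13)(348 − 3p_{LinkUp} + 2p_{NetOne}).
∂π/∂p_{LinkUp} = 387 − 6p_{LinkUp} + 2p_{NetOne} = 0 ⇒ p_{LinkUp} = 64.5 + (1/3)p_{NetOne}.
The game is symmetric, so in equilibrium p_{NetOne} = p_{LinkUp}: the reaction function gives (2/3)p_{LinkUp} = 64.5, hence p_{LinkUp} = 96.75.
q_{LinkUp} = 348 − 3·96.75 + 2·96.75 = 251.25.
Profit = (96.75 − 13)·251.25 = 21042.1875.

21042.1875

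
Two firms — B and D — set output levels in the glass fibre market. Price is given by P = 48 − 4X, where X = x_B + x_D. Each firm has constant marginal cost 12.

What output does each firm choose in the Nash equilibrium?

Firm B's profit: π = x_B(48 − 4(x_B + x_D)) − 12x_B.
∂π/∂x_B = 36 − 8x_B − 4x_D = 0, so x_B = 4.5 − 0.5x_D.
Setting x_B = x_D in the reaction function: x_B = 4.5 − 0.5x_B, so x_B = 4.5 / 1.5 = 3.

3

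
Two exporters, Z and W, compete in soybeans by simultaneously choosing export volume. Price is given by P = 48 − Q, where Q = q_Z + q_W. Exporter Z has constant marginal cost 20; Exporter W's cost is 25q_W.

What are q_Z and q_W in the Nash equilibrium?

Exporter Z's profit: π = q_Z(48 − (q_Z + q_W)) − 20q_Z.
∂π/∂q_Z = 28 − 2q_Z − q_W = 0, so q_Z = 14 − 0.5q_W.
By the same steps for W: q_W = 11.5 − 0.5q_Z.
Substituting the second reaction function into the first: q_Z = 14 − 0.5(11.5 − 0.5q_Z), which gives 0.75q_Z = 8.25 ⇒ q_Z = 11.
Then q_W = 11.5 − 0.5·11 = 6.

11, 6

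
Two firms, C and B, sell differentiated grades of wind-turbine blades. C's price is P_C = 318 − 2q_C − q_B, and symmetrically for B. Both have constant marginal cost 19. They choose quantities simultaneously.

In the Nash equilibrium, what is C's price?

138.6

Firm C's profit: π = q_C(318 − 2q_C − q_B) − 19q_C.
∂π/∂q_C = 299 − 4q_C − q_B = 0 ⇒ q_C = 74.75 − 0.25q_B.
The game is symmetric, so in equilibrium q_B = q_C: the reaction function gives 1.25q_C = 74.75, hence q_C = 59.8.
P_C = 318 − 2·59.8 − 59.8 = 138.6.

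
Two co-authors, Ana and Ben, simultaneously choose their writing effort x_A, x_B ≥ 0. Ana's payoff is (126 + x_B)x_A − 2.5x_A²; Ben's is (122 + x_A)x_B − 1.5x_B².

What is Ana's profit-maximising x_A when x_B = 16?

28.4

Expanding Ana's payoff: 126x_A + x_Bx_A − 2.5x_A².
∂π/∂x_A = 126 + x_B − 5x_A = 0, so x_A = 25.2 + 0.2x_B.
At x_B = 16: x_A = 25.2 + 0.2·16 = 28.4.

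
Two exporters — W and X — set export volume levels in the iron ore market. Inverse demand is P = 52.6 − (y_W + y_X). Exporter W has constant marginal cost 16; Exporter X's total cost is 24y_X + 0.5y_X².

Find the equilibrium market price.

32.24

Exporter W's profit: π = y_W(52.6 − (y_W + y_X)) − 16y_W.
∂π/∂y_W = 36.6 − 2y_W − y_X = 0, so y_W = 18.3 − 0.5y_X.
For X: ∂π/∂y_X = 28.6 − 3y_X − y_W = 0 ⇒ y_X = 143/15 − (1/3)y_W.
Substituting the second reaction function into the first: y_W = 18.3 − 0.5(143/15 − (1/3)y_W), which gives (5/6)y_W = 203/15 ⇒ y_W = 16.24.
Then y_X = 143/15 − (1/3)·16.24 = 4.12.
Equilibrium price: P = 52.6 − 20.36 = 32.24.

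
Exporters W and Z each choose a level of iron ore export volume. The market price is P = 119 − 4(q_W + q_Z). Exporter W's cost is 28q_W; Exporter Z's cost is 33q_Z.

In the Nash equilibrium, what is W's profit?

256

Exporter W's profit: π = q_W(119 − 4(q_W + q_Z)) − 28q_W.
∂π/∂q_W = 91 − 8q_W − 4q_Z = 0, so q_W = 11.375 − 0.5q_Z.
By the same steps for Z: q_Z = 10.75 − 0.5q_W.
Plugging q_Z into W's best response: q_W = 11.375 − 0.5(10.75 − 0.5q_W) ⇒ 0.75q_W = 6, so q_W = 8.
Then q_Z = 10.75 − 0.5·8 = 6.75.
Price P = 119 − 4·14.75 = 60.
W's profit: (60 − 28)·8 = 256.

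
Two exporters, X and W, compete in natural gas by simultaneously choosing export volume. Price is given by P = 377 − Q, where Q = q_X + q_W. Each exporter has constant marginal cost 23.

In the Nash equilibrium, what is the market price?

Exporter X's profit: π = q_X(377 − (q_X + q_W)) − 23q_X.
∂π/∂q_X = 354 − 2q_X − q_W = 0, so q_X = 177 − 0.5q_W.
Setting q_X = q_W in the reaction function: q_X = 177 − 0.5q_X, so q_X = 177 / 1.5 = 118.
Equilibrium price: P = 377 − 236 = 141.

141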